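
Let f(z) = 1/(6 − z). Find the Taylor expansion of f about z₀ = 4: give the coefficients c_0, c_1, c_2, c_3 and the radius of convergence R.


Let w = z − z₀, so z = z₀ + w.
Then 6 − z = 6 − (z₀ + w) = (6 − z₀) − w = 2 − w.
f(z) = 1/(2 − w) = (1/(2)) · 1/(1 − w/(2)) = Σ_{n≥0} w^n / (2)^(n+1).
So c_n = 1/(2)^(n+1):
  c_0 = 1/(2)^1 = 1/2.
  c_1 = 1/(2)^2 = 1/4.
  c_2 = 1/(2)^3 = 1/8.
  c_3 = 1/(2)^4 = 1/16.
The series is valid for |w/d| < 1, i.e. |z − z₀| < |d|.
Radius of convergence: R = |6 − z₀| = |2| = 2 (distance from z₀ to the singularity z = 6).

c_0 = 1/2, c_1 = 1/4, c_2 = 1/8, c_3 = 1/16; R = 2.


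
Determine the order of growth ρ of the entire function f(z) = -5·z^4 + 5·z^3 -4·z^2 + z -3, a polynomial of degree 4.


|f(z)| ≤ Σ|c_k|·r^k = O(r^4) as r → ∞. Polynomial growth is O(e^{r^ε}) for every ε > 0 (since r^4/e^{r^ε} → 0), so ρ ≤ ε for all ε > 0, i.e. ρ = 0. Every nonconstant polynomial has order 0.
Therefore ρ = 0.

Order ρ = 0.


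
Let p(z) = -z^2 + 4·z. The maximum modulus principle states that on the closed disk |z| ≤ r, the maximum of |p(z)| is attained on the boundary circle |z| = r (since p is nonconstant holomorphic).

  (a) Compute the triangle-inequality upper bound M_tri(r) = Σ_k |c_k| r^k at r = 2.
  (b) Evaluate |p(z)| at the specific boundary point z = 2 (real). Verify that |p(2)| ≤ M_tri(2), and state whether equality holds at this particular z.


Coefficients: c_0 = 0, c_1 = 4, c_2 = -1. Radius r = 2.
Part (a). Triangle bound: M_tri(r) = Σ_k |c_k| r^k
  = |0|·2^0 + |4|·2^1 + |-1|·2^2
  = 0 + 8 + 4 = 12.
This bounds M(r) := max_{|z|=r} |p(z)| from above; equality holds iff all terms c_k z^k can be made to align in phase at a single z on |z|=r.
Part (b). At z = 2 (real, on the circle |z| = r):
  p(2) = (0)·2^0 + (4)·2^1 + (-1)·2^2 = 4.
  |p(2)| = 4.
Check: |p(2)| = 4 ≤ 12 = M_tri(2). ✓ Equality does not hold at z = 2 (the coefficients have mixed signs, so the terms do not all align in phase there).

M_tri(2) = 12; |p(2)| = 4; equality at z=2: no.


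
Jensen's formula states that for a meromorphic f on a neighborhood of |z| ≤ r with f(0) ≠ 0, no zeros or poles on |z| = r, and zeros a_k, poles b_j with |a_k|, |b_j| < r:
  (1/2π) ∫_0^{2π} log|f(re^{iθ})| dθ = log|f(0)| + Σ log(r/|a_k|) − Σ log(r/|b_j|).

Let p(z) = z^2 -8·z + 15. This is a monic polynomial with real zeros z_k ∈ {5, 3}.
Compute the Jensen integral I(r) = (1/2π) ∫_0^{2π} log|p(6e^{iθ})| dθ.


Zeros: 3, 5; r = 6.
Inside |z| < r: 3, 5. Outside (|z| ≥ r): ∅.
p(0) = 15, so log|p(0)| = log(15) = 2.7081.
Apply Jensen: I(r) = log|p(0)| + Σ_k log(r/|z_k|), summed over zeros inside |z| < r.
  log(r/|z_k|) for z_k = 5: log(6/5) = 0.1823
  log(r/|z_k|) for z_k = 3: log(6/3) = 0.6931
Sum over inside zeros: 0.8755.
I(r) = log|p(0)| + (inside sum) = 2.7081 + 0.8755 = 3.5835.
Closed form (all zeros inside, monic): I(r) = n·log(r) = 2·log(6) = 3.5835. ✓

I(r) ≈ 3.5835.


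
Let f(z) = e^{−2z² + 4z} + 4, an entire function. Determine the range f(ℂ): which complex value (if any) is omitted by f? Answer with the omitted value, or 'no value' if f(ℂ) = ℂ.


Little Picard bounds the complement of f(ℂ) to at most one point.
The exponent g(z) = −2z² + 4z is a nonconstant polynomial, hence surjective onto ℂ. So e^{g(z)} takes every value in {e^w : w ∈ ℂ} = ℂ ∖ {0}. Adding 4 shifts the range to ℂ ∖ {4}. f omits exactly 4.

Omitted value: 4.


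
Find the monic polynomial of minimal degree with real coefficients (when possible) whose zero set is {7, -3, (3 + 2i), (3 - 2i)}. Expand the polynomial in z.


The polynomial is p(z) = ∏_{α ∈ S} (z − α), where S = {7, -3, (3 + 2i), (3 - 2i)}.
Expanding the product yields: p(z) = z^4 -10·z^3 + 16·z^2 + 74·z -273.
Note conjugate pairs combine to real quadratics: (z − (3+2i))(z − (3−2i)) = z² − 6z + 13.
The resulting polynomial has degree 4 and real coefficients as required.

p(z) = z^4 -10·z^3 + 16·z^2 + 74·z -273.


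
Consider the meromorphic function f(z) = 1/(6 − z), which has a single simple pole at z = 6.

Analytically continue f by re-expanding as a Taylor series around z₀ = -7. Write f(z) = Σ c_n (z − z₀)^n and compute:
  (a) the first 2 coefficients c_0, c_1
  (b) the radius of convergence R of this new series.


Let w = z − z₀, so z = z₀ + w.
Then 6 − z = 6 − (z₀ + w) = (6 − z₀) − w = 13 − w.
f(z) = 1/(13 − w) = (1/(13)) · 1/(1 − w/(13)) = Σ_{n≥0} w^n / (13)^(n+1).
So c_n = 1/(13)^(n+1):
  c_0 = 1/(13)^1 = 1/13.
  c_1 = 1/(13)^2 = 1/169.
The series is valid for |w/d| < 1, i.e. |z − z₀| < |d|.
Radius of convergence: R = |6 − z₀| = |13| = 13 (distance from z₀ to the singularity z = 6).

c_0 = 1/13, c_1 = 1/169; R = 13.


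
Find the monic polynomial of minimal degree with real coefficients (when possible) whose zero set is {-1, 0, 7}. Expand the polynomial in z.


The polynomial is p(z) = ∏_{α ∈ S} (z − α), where S = {-1, 0, 7}.
Expanding the product yields: p(z) = z^3 -6·z^2 -7·z.
The resulting polynomial has degree 3 and real coefficients as required.

p(z) = z^3 -6·z^2 -7·z.


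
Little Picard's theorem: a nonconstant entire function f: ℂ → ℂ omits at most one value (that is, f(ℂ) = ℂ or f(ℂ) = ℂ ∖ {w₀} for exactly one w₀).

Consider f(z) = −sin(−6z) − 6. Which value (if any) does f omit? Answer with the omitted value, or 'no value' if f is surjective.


Little Picard bounds the complement of f(ℂ) to at most one point.
sin is entire and surjective onto ℂ: for every w ∈ ℂ, sin(ζ) = w has a solution ζ ∈ ℂ (e.g., via the complex inverse arcsin). With ζ = −6z this gives z = ζ/(-6). Then -1·sin(−6z) takes every value in -1·ℂ = ℂ, and adding -6 is a bijection of ℂ. So f is surjective and omits no value. (Note: only on the real line is sin bounded by [−1, 1].)

Omitted value: no value.


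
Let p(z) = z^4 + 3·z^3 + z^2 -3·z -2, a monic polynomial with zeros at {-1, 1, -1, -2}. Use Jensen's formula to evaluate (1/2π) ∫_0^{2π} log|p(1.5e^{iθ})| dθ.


Zeros: -2, -1, -1, 1; r = 1.5.
Inside |z| < r: -1, -1, 1. Outside (|z| ≥ r): -2.
p(0) = -2, so log|p(0)| = log(2) = 0.6931.
Apply Jensen: I(r) = log|p(0)| + Σ_k log(r/|z_k|), summed over zeros inside |z| < r.
  log(r/|z_k|) for z_k = -1: log(1.5/1) = 0.4055
  log(r/|z_k|) for z_k = 1: log(1.5/1) = 0.4055
  log(r/|z_k|) for z_k = -1: log(1.5/1) = 0.4055
  Outside zeros (-2) contribute nothing to the Jensen sum.
Sum over inside zeros: 1.2164.
I(r) = log|p(0)| + (inside sum) = 0.6931 + 1.2164 = 1.9095.
Note: since some zeros are outside |z| ≤ r, the simplified n·log(r) form does NOT apply — only the inside zeros contribute.

I(r) ≈ 1.9095.


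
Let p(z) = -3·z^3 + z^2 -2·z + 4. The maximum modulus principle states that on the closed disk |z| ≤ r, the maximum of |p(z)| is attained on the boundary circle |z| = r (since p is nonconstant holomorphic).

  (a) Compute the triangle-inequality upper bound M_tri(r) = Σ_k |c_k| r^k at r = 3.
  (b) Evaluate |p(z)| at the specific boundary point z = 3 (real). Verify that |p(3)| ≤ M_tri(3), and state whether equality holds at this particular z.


Coefficients: c_0 = 4, c_1 = -2, c_2 = 1, c_3 = -3. Radius r = 3.
Part (a). Triangle bound: M_tri(r) = Σ_k |c_k| r^k
  = |4|·3^0 + |-2|·3^1 + |1|·3^2 + |-3|·3^3
  = 4 + 6 + 9 + 81 = 100.
This bounds M(r) := max_{|z|=r} |p(z)| from above; equality holds iff all terms c_k z^k can be made to align in phase at a single z on |z|=r.
Part (b). At z = 3 (real, on the circle |z| = r):
  p(3) = (4)·3^0 + (-2)·3^1 + (1)·3^2 + (-3)·3^3 = -74.
  |p(3)| = 74.
Check: |p(3)| = 74 ≤ 100 = M_tri(3). ✓ Equality does not hold at z = 3 (the coefficients have mixed signs, so the terms do not all align in phase there).

M_tri(3) = 100; |p(3)| = 74; equality at z=3: no.


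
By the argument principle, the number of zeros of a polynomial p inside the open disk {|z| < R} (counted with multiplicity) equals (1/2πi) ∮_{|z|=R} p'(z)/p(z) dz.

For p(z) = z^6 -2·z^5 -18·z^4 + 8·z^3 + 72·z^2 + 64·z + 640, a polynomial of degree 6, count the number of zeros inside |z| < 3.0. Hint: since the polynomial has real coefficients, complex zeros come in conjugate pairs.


The zeros of p are: 4, (0 + 2i), (0 - 2i), (-3 + 1i), (-3 - 1i), 4.
Their magnitudes are: 4, 2, 2, 3.162, 3.162, 4.
Zeros with |z| < R = 3.0: (0 + 2i), (0 - 2i).
Count = 2.
By the argument principle, (1/2πi) ∮_{|z|=R} p'(z)/p(z) dz equals exactly this count.

Number of zeros inside |z| < 3.0: 2.


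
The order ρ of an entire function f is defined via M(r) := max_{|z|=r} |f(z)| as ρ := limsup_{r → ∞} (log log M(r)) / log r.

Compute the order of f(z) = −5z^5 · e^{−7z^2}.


M(r) = max_{|z|=r} |-5|·|z|^5·|e^{−7z^2}| = 5·r^5 · e^{7r^2} (the factors attain their maxima compatibly on |z|=r). Then log M(r) = log 5 + 5·log r + 7r^2, dominated by the last term, so log log M(r) ~ 2·log r. The polynomial factor -5z^5 contributes only a log r term and does not affect the order. ρ = 2.
Therefore ρ = 2.

Order ρ = 2.


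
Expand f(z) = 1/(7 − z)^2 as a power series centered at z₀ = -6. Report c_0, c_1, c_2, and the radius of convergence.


Let w = z − z₀, so z = z₀ + w.
Then 7 − z = 7 − (z₀ + w) = (7 − z₀) − w = 13 − w.
f(z) = 1/(13 − w)^2 = (1/(13)^2) · (1 − w/(13))^{−2}.
By the binomial series (1−u)^{−2} = Σ_{n≥0} C(n+1, 1) u^n for |u|<1, with u = w/(13):
  c_n = C(n+1, 1) / (13)^(n+2).
  c_0 = 1/(13)^2 = 1/169.
  c_1 = 2/(13)^3 = 2/2197.
  c_2 = 3/(13)^4 = 3/28561.
The series is valid for |w/d| < 1, i.e. |z − z₀| < |d|.
Radius of convergence: R = |7 − z₀| = |13| = 13 (distance from z₀ to the singularity z = 7).

c_0 = 1/169, c_1 = 2/2197, c_2 = 3/28561; R = 13.


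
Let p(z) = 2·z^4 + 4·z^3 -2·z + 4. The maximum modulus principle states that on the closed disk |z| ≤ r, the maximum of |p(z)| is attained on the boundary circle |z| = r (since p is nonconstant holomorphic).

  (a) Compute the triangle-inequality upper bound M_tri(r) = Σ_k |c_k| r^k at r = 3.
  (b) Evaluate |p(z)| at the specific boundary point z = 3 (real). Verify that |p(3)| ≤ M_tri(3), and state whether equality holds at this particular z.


Coefficients: c_0 = 4, c_1 = -2, c_2 = 0, c_3 = 4, c_4 = 2. Radius r = 3.
Part (a). Triangle bound: M_tri(r) = Σ_k |c_k| r^k
  = |4|·3^0 + |-2|·3^1 + |0|·3^2 + |4|·3^3 + |2|·3^4
  = 4 + 6 + 0 + 108 + 162 = 280.
This bounds M(r) := max_{|z|=r} |p(z)| from above; equality holds iff all terms c_k z^k can be made to align in phase at a single z on |z|=r.
Part (b). At z = 3 (real, on the circle |z| = r):
  p(3) = (4)·3^0 + (-2)·3^1 + (0)·3^2 + (4)·3^3 + (2)·3^4 = 268.
  |p(3)| = 268.
Check: |p(3)| = 268 ≤ 280 = M_tri(3). ✓ Equality does not hold at z = 3 (the coefficients have mixed signs, so the terms do not all align in phase there).

M_tri(3) = 280; |p(3)| = 268; equality at z=3: no.


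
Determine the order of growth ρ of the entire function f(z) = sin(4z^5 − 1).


Write sin(w) = (e^{iw} ± e^{−iw})/(2 or 2i), so |sin(w)| ≤ e^{|w|}. With w = 4z^5 − 1, |w| ≤ 4r^5 + 1 on |z|=r, giving M(r) ≤ e^{4r^5 + 1} and ρ ≤ 5. For the lower bound, choose z on |z|=r with 4z^5 purely imaginary of modulus 4r^5; then |sin(4z^5 − 1)| grows like e^{4r^5}/2, so ρ ≥ 5. Hence ρ = 5.
Therefore ρ = 5.

Order ρ = 5.


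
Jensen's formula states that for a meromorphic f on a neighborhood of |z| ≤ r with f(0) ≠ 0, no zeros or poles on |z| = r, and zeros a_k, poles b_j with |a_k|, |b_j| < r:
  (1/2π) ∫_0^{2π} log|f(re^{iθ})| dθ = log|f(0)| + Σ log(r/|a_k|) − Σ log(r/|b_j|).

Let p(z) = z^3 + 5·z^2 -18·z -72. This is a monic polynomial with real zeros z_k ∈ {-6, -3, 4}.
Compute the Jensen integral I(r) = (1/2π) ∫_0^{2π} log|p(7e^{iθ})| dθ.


Zeros: -6, -3, 4; r = 7.
Inside |z| < r: -6, -3, 4. Outside (|z| ≥ r): ∅.
p(0) = -72, so log|p(0)| = log(72) = 4.2767.
Apply Jensen: I(r) = log|p(0)| + Σ_k log(r/|z_k|), summed over zeros inside |z| < r.
  log(r/|z_k|) for z_k = -6: log(7/6) = 0.1542
  log(r/|z_k|) for z_k = -3: log(7/3) = 0.8473
  log(r/|z_k|) for z_k = 4: log(7/4) = 0.5596
Sum over inside zeros: 1.5611.
I(r) = log|p(0)| + (inside sum) = 4.2767 + 1.5611 = 5.8377.
Closed form (all zeros inside, monic): I(r) = n·log(r) = 3·log(7) = 5.8377. ✓

I(r) ≈ 5.8377.


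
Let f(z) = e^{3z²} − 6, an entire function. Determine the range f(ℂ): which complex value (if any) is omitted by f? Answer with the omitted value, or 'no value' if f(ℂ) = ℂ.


Little Picard bounds the complement of f(ℂ) to at most one point.
The exponent g(z) = 3z² is a nonconstant polynomial, hence surjective onto ℂ. So e^{g(z)} takes every value in {e^w : w ∈ ℂ} = ℂ ∖ {0}. Adding -6 shifts the range to ℂ ∖ {-6}. f omits exactly -6.

Omitted value: -6.


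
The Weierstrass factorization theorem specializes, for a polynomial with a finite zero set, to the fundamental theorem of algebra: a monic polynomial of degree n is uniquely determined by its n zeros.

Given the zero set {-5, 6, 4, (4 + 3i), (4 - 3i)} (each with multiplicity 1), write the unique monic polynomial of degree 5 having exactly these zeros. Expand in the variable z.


The polynomial is p(z) = ∏_{α ∈ S} (z − α), where S = {-5, 6, 4, (4 + 3i), (4 - 3i)}.
Expanding the product yields: p(z) = z^5 -13·z^4 + 39·z^3 + 203·z^2 -1610·z + 3000.
Note conjugate pairs combine to real quadratics: (z − (4+3i))(z − (4−3i)) = z² − 8z + 25.
The resulting polynomial has degree 5 and real coefficients as required.

p(z) = z^5 -13·z^4 + 39·z^3 + 203·z^2 -1610·z + 3000.


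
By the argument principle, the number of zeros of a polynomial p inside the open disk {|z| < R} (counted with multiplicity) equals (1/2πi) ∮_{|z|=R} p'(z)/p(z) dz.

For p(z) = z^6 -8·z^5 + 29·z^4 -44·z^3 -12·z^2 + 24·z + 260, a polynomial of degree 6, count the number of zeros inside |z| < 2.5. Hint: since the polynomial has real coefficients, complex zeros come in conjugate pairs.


The zeros of p are: (3 + 1i), (3 - 1i), (-1 + 1i), (-1 - 1i), (2 + 3i), (2 - 3i).
Their magnitudes are: 3.162, 3.162, 1.414, 1.414, 3.606, 3.606.
Zeros with |z| < R = 2.5: (-1 + 1i), (-1 - 1i).
Count = 2.
By the argument principle, (1/2πi) ∮_{|z|=R} p'(z)/p(z) dz equals exactly this count.

Number of zeros inside |z| < 2.5: 2.


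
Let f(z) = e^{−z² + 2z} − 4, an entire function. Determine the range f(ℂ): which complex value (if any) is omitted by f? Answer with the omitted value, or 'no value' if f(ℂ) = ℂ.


Little Picard bounds the complement of f(ℂ) to at most one point.
The exponent g(z) = −z² + 2z is a nonconstant polynomial, hence surjective onto ℂ. So e^{g(z)} takes every value in {e^w : w ∈ ℂ} = ℂ ∖ {0}. Adding -4 shifts the range to ℂ ∖ {-4}. f omits exactly -4.

Omitted value: -4.


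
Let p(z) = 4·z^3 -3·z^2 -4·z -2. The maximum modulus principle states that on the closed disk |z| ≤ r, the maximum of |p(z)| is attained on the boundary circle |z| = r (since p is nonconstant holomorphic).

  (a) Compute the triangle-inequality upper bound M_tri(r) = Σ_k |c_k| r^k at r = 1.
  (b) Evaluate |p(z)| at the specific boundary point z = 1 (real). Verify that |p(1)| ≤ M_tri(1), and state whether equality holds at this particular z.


Coefficients: c_0 = -2, c_1 = -4, c_2 = -3, c_3 = 4. Radius r = 1.
Part (a). Triangle bound: M_tri(r) = Σ_k |c_k| r^k
  = |-2|·1^0 + |-4|·1^1 + |-3|·1^2 + |4|·1^3
  = 2 + 4 + 3 + 4 = 13.
This bounds M(r) := max_{|z|=r} |p(z)| from above; equality holds iff all terms c_k z^k can be made to align in phase at a single z on |z|=r.
Part (b). At z = 1 (real, on the circle |z| = r):
  p(1) = (-2)·1^0 + (-4)·1^1 + (-3)·1^2 + (4)·1^3 = -5.
  |p(1)| = 5.
Check: |p(1)| = 5 ≤ 13 = M_tri(1). ✓ Equality does not hold at z = 1 (the coefficients have mixed signs, so the terms do not all align in phase there).

M_tri(1) = 13; |p(1)| = 5; equality at z=1: no.


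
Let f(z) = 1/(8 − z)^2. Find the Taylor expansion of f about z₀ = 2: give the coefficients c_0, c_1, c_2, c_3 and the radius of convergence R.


Let w = z − z₀, so z = z₀ + w.
Then 8 − z = 8 − (z₀ + w) = (8 − z₀) − w = 6 − w.
f(z) = 1/(6 − w)^2 = (1/(6)^2) · (1 − w/(6))^{−2}.
By the binomial series (1−u)^{−2} = Σ_{n≥0} C(n+1, 1) u^n for |u|<1, with u = w/(6):
  c_n = C(n+1, 1) / (6)^(n+2).
  c_0 = 1/(6)^2 = 1/36.
  c_1 = 2/(6)^3 = 1/108.
  c_2 = 3/(6)^4 = 1/432.
  c_3 = 4/(6)^5 = 1/1944.
The series is valid for |w/d| < 1, i.e. |z − z₀| < |d|.
Radius of convergence: R = |8 − z₀| = |6| = 6 (distance from z₀ to the singularity z = 8).

c_0 = 1/36, c_1 = 1/108, c_2 = 1/432, c_3 = 1/1944; R = 6.


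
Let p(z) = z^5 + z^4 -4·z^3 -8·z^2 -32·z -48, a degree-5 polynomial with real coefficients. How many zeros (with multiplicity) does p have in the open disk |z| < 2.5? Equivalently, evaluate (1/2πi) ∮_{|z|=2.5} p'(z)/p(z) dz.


The zeros of p are: -2, 3, -2, (0 + 2i), (0 - 2i).
Their magnitudes are: 2, 3, 2, 2, 2.
Zeros with |z| < R = 2.5: -2, -2, (0 + 2i), (0 - 2i).
Count = 4.
By the argument principle, (1/2πi) ∮_{|z|=R} p'(z)/p(z) dz equals exactly this count.

Number of zeros inside |z| < 2.5: 4.


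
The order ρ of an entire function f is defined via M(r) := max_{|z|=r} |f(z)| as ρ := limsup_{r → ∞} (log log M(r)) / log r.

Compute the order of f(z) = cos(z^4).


Write cos(w) = (e^{iw} ± e^{−iw})/(2 or 2i), so |cos(w)| ≤ e^{|w|}. With w = z^4, |w| ≤ 1r^4 + 0 on |z|=r, giving M(r) ≤ e^{1r^4 + 0} and ρ ≤ 4. For the lower bound, choose z on |z|=r with 1z^4 purely imaginary of modulus 1r^4; then |cos(z^4)| grows like e^{1r^4}/2, so ρ ≥ 4. Hence ρ = 4.
Therefore ρ = 4.

Order ρ = 4.


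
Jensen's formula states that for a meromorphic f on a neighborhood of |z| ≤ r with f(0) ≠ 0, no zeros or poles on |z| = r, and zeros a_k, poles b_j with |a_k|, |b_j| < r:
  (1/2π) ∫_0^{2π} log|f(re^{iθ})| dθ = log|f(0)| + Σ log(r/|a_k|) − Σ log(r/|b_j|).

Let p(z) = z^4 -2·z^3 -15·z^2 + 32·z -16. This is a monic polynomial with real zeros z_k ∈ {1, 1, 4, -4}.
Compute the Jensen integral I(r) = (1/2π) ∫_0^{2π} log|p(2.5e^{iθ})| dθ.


Zeros: -4, 1, 1, 4; r = 2.5.
Inside |z| < r: 1, 1. Outside (|z| ≥ r): -4, 4.
p(0) = -16, so log|p(0)| = log(16) = 2.7726.
Apply Jensen: I(r) = log|p(0)| + Σ_k log(r/|z_k|), summed over zeros inside |z| < r.
  log(r/|z_k|) for z_k = 1: log(2.5/1) = 0.9163
  log(r/|z_k|) for z_k = 1: log(2.5/1) = 0.9163
  Outside zeros (-4, 4) contribute nothing to the Jensen sum.
Sum over inside zeros: 1.8326.
I(r) = log|p(0)| + (inside sum) = 2.7726 + 1.8326 = 4.6052.
Note: since some zeros are outside |z| ≤ r, the simplified n·log(r) form does NOT apply — only the inside zeros contribute.

I(r) ≈ 4.6052.


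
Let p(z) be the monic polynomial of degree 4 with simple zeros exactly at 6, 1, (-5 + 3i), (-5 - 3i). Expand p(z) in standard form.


The polynomial is p(z) = ∏_{α ∈ S} (z − α), where S = {6, 1, (-5 + 3i), (-5 - 3i)}.
Expanding the product yields: p(z) = z^4 + 3·z^3 -30·z^2 -178·z + 204.
Note conjugate pairs combine to real quadratics: (z − (-5+3i))(z − (-5−3i)) = z² + 10z + 34.
The resulting polynomial has degree 4 and real coefficients as required.

p(z) = z^4 + 3·z^3 -30·z^2 -178·z + 204.


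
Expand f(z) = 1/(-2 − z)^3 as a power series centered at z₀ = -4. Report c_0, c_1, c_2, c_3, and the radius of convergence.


Let w = z − z₀, so z = z₀ + w.
Then -2 − z = -2 − (z₀ + w) = (-2 − z₀) − w = 2 − w.
f(z) = 1/(2 − w)^3 = (1/(2)^3) · (1 − w/(2))^{−3}.
By the binomial series (1−u)^{−3} = Σ_{n≥0} C(n+2, 2) u^n for |u|<1, with u = w/(2):
  c_n = C(n+2, 2) / (2)^(n+3).
  c_0 = 1/(2)^3 = 1/8.
  c_1 = 3/(2)^4 = 3/16.
  c_2 = 6/(2)^5 = 3/16.
  c_3 = 10/(2)^6 = 5/32.
The series is valid for |w/d| < 1, i.e. |z − z₀| < |d|.
Radius of convergence: R = |-2 − z₀| = |2| = 2 (distance from z₀ to the singularity z = -2).

c_0 = 1/8, c_1 = 3/16, c_2 = 3/16, c_3 = 5/32; R = 2.


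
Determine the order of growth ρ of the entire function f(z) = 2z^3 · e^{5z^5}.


M(r) = max_{|z|=r} |2|·|z|^3·|e^{5z^5}| = 2·r^3 · e^{5r^5} (the factors attain their maxima compatibly on |z|=r). Then log M(r) = log 2 + 3·log r + 5r^5, dominated by the last term, so log log M(r) ~ 5·log r. The polynomial factor 2z^3 contributes only a log r term and does not affect the order. ρ = 5.
Therefore ρ = 5.

Order ρ = 5.


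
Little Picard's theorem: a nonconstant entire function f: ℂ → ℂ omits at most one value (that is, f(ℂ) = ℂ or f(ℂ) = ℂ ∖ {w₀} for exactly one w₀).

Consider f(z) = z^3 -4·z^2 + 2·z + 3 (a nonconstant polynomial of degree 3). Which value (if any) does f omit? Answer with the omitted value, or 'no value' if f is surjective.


Little Picard bounds the complement of f(ℂ) to at most one point.
For every w ∈ ℂ, the equation p(z) − w = 0 is a nonconstant polynomial in z and hence has at least one root by the fundamental theorem of algebra. So p is surjective onto ℂ, omitting no value.

Omitted value: no value.


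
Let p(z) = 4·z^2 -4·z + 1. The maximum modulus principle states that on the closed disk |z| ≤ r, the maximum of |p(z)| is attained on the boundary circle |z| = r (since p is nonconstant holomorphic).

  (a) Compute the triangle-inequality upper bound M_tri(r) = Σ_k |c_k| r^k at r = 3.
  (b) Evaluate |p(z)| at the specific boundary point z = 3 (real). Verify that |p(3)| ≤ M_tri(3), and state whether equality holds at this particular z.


Coefficients: c_0 = 1, c_1 = -4, c_2 = 4. Radius r = 3.
Part (a). Triangle bound: M_tri(r) = Σ_k |c_k| r^k
  = |1|·3^0 + |-4|·3^1 + |4|·3^2
  = 1 + 12 + 36 = 49.
This bounds M(r) := max_{|z|=r} |p(z)| from above; equality holds iff all terms c_k z^k can be made to align in phase at a single z on |z|=r.
Part (b). At z = 3 (real, on the circle |z| = r):
  p(3) = (1)·3^0 + (-4)·3^1 + (4)·3^2 = 25.
  |p(3)| = 25.
Check: |p(3)| = 25 ≤ 49 = M_tri(3). ✓ Equality does not hold at z = 3 (the coefficients have mixed signs, so the terms do not all align in phase there).

M_tri(3) = 49; |p(3)| = 25; equality at z=3: no.


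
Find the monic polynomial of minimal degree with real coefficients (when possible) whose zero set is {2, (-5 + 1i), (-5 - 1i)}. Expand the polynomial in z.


The polynomial is p(z) = ∏_{α ∈ S} (z − α), where S = {2, (-5 + 1i), (-5 - 1i)}.
Expanding the product yields: p(z) = z^3 + 8·z^2 + 6·z -52.
Note conjugate pairs combine to real quadratics: (z − (-5+1i))(z − (-5−1i)) = z² + 10z + 26.
The resulting polynomial has degree 3 and real coefficients as required.

p(z) = z^3 + 8·z^2 + 6·z -52.


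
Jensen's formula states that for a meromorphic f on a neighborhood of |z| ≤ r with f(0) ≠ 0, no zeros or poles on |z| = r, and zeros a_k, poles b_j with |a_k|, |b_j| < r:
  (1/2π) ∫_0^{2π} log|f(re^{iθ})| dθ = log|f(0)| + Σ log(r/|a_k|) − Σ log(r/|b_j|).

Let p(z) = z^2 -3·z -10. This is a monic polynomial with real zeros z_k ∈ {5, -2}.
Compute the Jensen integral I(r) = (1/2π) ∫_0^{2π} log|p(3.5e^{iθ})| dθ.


Zeros: -2, 5; r = 3.5.
Inside |z| < r: -2. Outside (|z| ≥ r): 5.
p(0) = -10, so log|p(0)| = log(10) = 2.3026.
Apply Jensen: I(r) = log|p(0)| + Σ_k log(r/|z_k|), summed over zeros inside |z| < r.
  log(r/|z_k|) for z_k = -2: log(3.5/2) = 0.5596
  Outside zeros (5) contribute nothing to the Jensen sum.
Sum over inside zeros: 0.5596.
I(r) = log|p(0)| + (inside sum) = 2.3026 + 0.5596 = 2.8622.
Note: since some zeros are outside |z| ≤ r, the simplified n·log(r) form does NOT apply — only the inside zeros contribute.

I(r) ≈ 2.8622.


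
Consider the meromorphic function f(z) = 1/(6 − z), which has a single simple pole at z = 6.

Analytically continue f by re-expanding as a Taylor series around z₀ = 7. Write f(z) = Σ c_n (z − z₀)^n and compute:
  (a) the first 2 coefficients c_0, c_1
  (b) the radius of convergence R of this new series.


Let w = z − z₀, so z = z₀ + w.
Then 6 − z = 6 − (z₀ + w) = (6 − z₀) − w = -1 − w.
f(z) = 1/(-1 − w) = (1/(-1)) · 1/(1 − w/(-1)) = Σ_{n≥0} w^n / (-1)^(n+1).
So c_n = 1/(-1)^(n+1):
  c_0 = 1/(-1)^1 = -1.
  c_1 = 1/(-1)^2 = 1.
The series is valid for |w/d| < 1, i.e. |z − z₀| < |d|.
Radius of convergence: R = |6 − z₀| = |-1| = 1 (distance from z₀ to the singularity z = 6).

c_0 = -1, c_1 = 1; R = 1.


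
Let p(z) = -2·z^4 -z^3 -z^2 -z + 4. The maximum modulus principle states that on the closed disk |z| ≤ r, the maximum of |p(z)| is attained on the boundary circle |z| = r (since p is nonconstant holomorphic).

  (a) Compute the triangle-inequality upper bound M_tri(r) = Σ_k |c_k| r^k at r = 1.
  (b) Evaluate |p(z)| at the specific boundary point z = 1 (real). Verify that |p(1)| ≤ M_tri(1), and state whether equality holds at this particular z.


Coefficients: c_0 = 4, c_1 = -1, c_2 = -1, c_3 = -1, c_4 = -2. Radius r = 1.
Part (a). Triangle bound: M_tri(r) = Σ_k |c_k| r^k
  = |4|·1^0 + |-1|·1^1 + |-1|·1^2 + |-1|·1^3 + |-2|·1^4
  = 4 + 1 + 1 + 1 + 2 = 9.
This bounds M(r) := max_{|z|=r} |p(z)| from above; equality holds iff all terms c_k z^k can be made to align in phase at a single z on |z|=r.
Part (b). At z = 1 (real, on the circle |z| = r):
  p(1) = (4)·1^0 + (-1)·1^1 + (-1)·1^2 + (-1)·1^3 + (-2)·1^4 = -1.
  |p(1)| = 1.
Check: |p(1)| = 1 ≤ 9 = M_tri(1). ✓ Equality does not hold at z = 1 (the coefficients have mixed signs, so the terms do not all align in phase there).

M_tri(1) = 9; |p(1)| = 1; equality at z=1: no.


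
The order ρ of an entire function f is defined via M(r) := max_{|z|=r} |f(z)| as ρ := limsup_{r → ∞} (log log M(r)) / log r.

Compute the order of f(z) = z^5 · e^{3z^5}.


M(r) = max_{|z|=r} |1|·|z|^5·|e^{3z^5}| = 1·r^5 · e^{3r^5} (the factors attain their maxima compatibly on |z|=r). Then log M(r) = log 1 + 5·log r + 3r^5, dominated by the last term, so log log M(r) ~ 5·log r. The polynomial factor 1z^5 contributes only a log r term and does not affect the order. ρ = 5.
Therefore ρ = 5.

Order ρ = 5.


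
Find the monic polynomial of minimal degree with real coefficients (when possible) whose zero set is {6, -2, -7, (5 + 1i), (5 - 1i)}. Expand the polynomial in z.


The polynomial is p(z) = ∏_{α ∈ S} (z − α), where S = {6, -2, -7, (5 + 1i), (5 - 1i)}.
Expanding the product yields: p(z) = z^5 -7·z^4 -44·z^3 + 394·z^2 -200·z -2184.
Note conjugate pairs combine to real quadratics: (z − (5+1i))(z − (5−1i)) = z² − 10z + 26.
The resulting polynomial has degree 5 and real coefficients as required.

p(z) = z^5 -7·z^4 -44·z^3 + 394·z^2 -200·z -2184.


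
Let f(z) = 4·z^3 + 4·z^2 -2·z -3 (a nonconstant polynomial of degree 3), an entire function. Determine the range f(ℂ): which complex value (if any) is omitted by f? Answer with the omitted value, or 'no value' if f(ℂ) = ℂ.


Little Picard bounds the complement of f(ℂ) to at most one point.
For every w ∈ ℂ, the equation p(z) − w = 0 is a nonconstant polynomial in z and hence has at least one root by the fundamental theorem of algebra. So p is surjective onto ℂ, omitting no value.

Omitted value: no value.


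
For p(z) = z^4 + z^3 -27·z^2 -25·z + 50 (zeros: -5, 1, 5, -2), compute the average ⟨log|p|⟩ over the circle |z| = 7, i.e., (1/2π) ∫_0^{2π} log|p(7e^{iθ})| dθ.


Zeros: -5, -2, 1, 5; r = 7.
Inside |z| < r: -5, -2, 1, 5. Outside (|z| ≥ r): ∅.
p(0) = 50, so log|p(0)| = log(50) = 3.9120.
Apply Jensen: I(r) = log|p(0)| + Σ_k log(r/|z_k|), summed over zeros inside |z| < r.
  log(r/|z_k|) for z_k = -5: log(7/5) = 0.3365
  log(r/|z_k|) for z_k = 1: log(7/1) = 1.9459
  log(r/|z_k|) for z_k = 5: log(7/5) = 0.3365
  log(r/|z_k|) for z_k = -2: log(7/2) = 1.2528
Sum over inside zeros: 3.8716.
I(r) = log|p(0)| + (inside sum) = 3.9120 + 3.8716 = 7.7836.
Closed form (all zeros inside, monic): I(r) = n·log(r) = 4·log(7) = 7.7836. ✓

I(r) ≈ 7.7836.


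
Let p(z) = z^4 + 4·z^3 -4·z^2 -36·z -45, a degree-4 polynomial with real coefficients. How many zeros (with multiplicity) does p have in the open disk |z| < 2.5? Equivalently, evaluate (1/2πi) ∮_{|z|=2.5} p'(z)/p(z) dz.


The zeros of p are: -3, (-2 + 1i), (-2 - 1i), 3.
Their magnitudes are: 3, 2.236, 2.236, 3.
Zeros with |z| < R = 2.5: (-2 + 1i), (-2 - 1i).
Count = 2.
By the argument principle, (1/2πi) ∮_{|z|=R} p'(z)/p(z) dz equals exactly this count.

Number of zeros inside |z| < 2.5: 2.


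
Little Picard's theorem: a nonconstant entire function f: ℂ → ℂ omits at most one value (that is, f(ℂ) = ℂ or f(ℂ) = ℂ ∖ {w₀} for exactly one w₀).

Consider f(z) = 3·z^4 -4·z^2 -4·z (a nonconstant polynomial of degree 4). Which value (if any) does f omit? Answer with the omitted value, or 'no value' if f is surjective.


Little Picard bounds the complement of f(ℂ) to at most one point.
For every w ∈ ℂ, the equation p(z) − w = 0 is a nonconstant polynomial in z and hence has at least one root by the fundamental theorem of algebra. So p is surjective onto ℂ, omitting no value.

Omitted value: no value.


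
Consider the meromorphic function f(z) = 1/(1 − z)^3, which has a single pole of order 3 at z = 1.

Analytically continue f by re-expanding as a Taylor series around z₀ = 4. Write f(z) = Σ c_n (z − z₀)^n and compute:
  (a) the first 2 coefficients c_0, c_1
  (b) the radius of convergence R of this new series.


Let w = z − z₀, so z = z₀ + w.
Then 1 − z = 1 − (z₀ + w) = (1 − z₀) − w = -3 − w.
f(z) = 1/(-3 − w)^3 = (1/(-3)^3) · (1 − w/(-3))^{−3}.
By the binomial series (1−u)^{−3} = Σ_{n≥0} C(n+2, 2) u^n for |u|<1, with u = w/(-3):
  c_n = C(n+2, 2) / (-3)^(n+3).
  c_0 = 1/(-3)^3 = -1/27.
  c_1 = 3/(-3)^4 = 1/27.
The series is valid for |w/d| < 1, i.e. |z − z₀| < |d|.
Radius of convergence: R = |1 − z₀| = |-3| = 3 (distance from z₀ to the singularity z = 1).

c_0 = -1/27, c_1 = 1/27; R = 3.


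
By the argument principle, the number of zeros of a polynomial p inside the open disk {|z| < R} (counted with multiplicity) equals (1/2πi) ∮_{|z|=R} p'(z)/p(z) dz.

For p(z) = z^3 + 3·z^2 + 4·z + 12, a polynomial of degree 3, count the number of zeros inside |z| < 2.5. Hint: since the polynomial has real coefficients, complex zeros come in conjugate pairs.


The zeros of p are: (0 + 2i), (0 - 2i), -3.
Their magnitudes are: 2, 2, 3.
Zeros with |z| < R = 2.5: (0 + 2i), (0 - 2i).
Count = 2.
By the argument principle, (1/2πi) ∮_{|z|=R} p'(z)/p(z) dz equals exactly this count.

Number of zeros inside |z| < 2.5: 2.


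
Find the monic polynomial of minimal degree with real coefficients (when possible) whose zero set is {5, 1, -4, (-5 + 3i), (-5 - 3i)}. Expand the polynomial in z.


The polynomial is p(z) = ∏_{α ∈ S} (z − α), where S = {5, 1, -4, (-5 + 3i), (-5 - 3i)}.
Expanding the product yields: p(z) = z^5 + 8·z^4 -5·z^3 -238·z^2 -446·z + 680.
Note conjugate pairs combine to real quadratics: (z − (-5+3i))(z − (-5−3i)) = z² + 10z + 34.
The resulting polynomial has degree 5 and real coefficients as required.

p(z) = z^5 + 8·z^4 -5·z^3 -238·z^2 -446·z + 680.


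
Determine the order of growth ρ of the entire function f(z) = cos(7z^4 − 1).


Write cos(w) = (e^{iw} ± e^{−iw})/(2 or 2i), so |cos(w)| ≤ e^{|w|}. With w = 7z^4 − 1, |w| ≤ 7r^4 + 1 on |z|=r, giving M(r) ≤ e^{7r^4 + 1} and ρ ≤ 4. For the lower bound, choose z on |z|=r with 7z^4 purely imaginary of modulus 7r^4; then |cos(7z^4 − 1)| grows like e^{7r^4}/2, so ρ ≥ 4. Hence ρ = 4.
Therefore ρ = 4.

Order ρ = 4.


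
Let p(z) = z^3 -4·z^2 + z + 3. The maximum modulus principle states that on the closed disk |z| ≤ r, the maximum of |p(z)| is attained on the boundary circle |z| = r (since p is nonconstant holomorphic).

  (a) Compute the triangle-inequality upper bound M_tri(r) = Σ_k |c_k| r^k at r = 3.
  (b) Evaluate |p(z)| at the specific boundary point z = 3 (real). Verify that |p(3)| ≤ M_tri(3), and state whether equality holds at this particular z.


Coefficients: c_0 = 3, c_1 = 1, c_2 = -4, c_3 = 1. Radius r = 3.
Part (a). Triangle bound: M_tri(r) = Σ_k |c_k| r^k
  = |3|·3^0 + |1|·3^1 + |-4|·3^2 + |1|·3^3
  = 3 + 3 + 36 + 27 = 69.
This bounds M(r) := max_{|z|=r} |p(z)| from above; equality holds iff all terms c_k z^k can be made to align in phase at a single z on |z|=r.
Part (b). At z = 3 (real, on the circle |z| = r):
  p(3) = (3)·3^0 + (1)·3^1 + (-4)·3^2 + (1)·3^3 = -3.
  |p(3)| = 3.
Check: |p(3)| = 3 ≤ 69 = M_tri(3). ✓ Equality does not hold at z = 3 (the coefficients have mixed signs, so the terms do not all align in phase there).

M_tri(3) = 69; |p(3)| = 3; equality at z=3: no.


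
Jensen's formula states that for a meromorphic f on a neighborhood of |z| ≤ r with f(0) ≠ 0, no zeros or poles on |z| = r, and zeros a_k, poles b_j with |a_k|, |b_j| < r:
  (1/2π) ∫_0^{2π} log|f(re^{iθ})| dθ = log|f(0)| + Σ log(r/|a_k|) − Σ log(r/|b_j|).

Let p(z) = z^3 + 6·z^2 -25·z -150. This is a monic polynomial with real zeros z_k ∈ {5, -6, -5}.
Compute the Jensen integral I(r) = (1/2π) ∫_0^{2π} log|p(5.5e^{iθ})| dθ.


Zeros: -6, -5, 5; r = 5.5.
Inside |z| < r: -5, 5. Outside (|z| ≥ r): -6.
p(0) = -150, so log|p(0)| = log(150) = 5.0106.
Apply Jensen: I(r) = log|p(0)| + Σ_k log(r/|z_k|), summed over zeros inside |z| < r.
  log(r/|z_k|) for z_k = 5: log(5.5/5) = 0.0953
  log(r/|z_k|) for z_k = -5: log(5.5/5) = 0.0953
  Outside zeros (-6) contribute nothing to the Jensen sum.
Sum over inside zeros: 0.1906.
I(r) = log|p(0)| + (inside sum) = 5.0106 + 0.1906 = 5.2013.
Note: since some zeros are outside |z| ≤ r, the simplified n·log(r) form does NOT apply — only the inside zeros contribute.

I(r) ≈ 5.2013.


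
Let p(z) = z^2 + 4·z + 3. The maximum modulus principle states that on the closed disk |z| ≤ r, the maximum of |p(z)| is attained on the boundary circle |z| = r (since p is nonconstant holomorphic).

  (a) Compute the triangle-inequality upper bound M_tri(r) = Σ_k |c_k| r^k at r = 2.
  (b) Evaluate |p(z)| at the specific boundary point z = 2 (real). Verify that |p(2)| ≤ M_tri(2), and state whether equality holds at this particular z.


Coefficients: c_0 = 3, c_1 = 4, c_2 = 1. Radius r = 2.
Part (a). Triangle bound: M_tri(r) = Σ_k |c_k| r^k
  = |3|·2^0 + |4|·2^1 + |1|·2^2
  = 3 + 8 + 4 = 15.
This bounds M(r) := max_{|z|=r} |p(z)| from above; equality holds iff all terms c_k z^k can be made to align in phase at a single z on |z|=r.
Part (b). At z = 2 (real, on the circle |z| = r):
  p(2) = (3)·2^0 + (4)·2^1 + (1)·2^2 = 15.
  |p(2)| = 15.
Since all nonzero coefficients share the same sign, |p(2)| = 15 = M_tri(2); the triangle bound is attained at z = 2, so in fact M(r) = 15.

M_tri(2) = 15; |p(2)| = 15; equality at z=2: yes.


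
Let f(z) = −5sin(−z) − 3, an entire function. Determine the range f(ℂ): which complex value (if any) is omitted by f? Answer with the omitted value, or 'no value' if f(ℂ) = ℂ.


Little Picard bounds the complement of f(ℂ) to at most one point.
sin is entire and surjective onto ℂ: for every w ∈ ℂ, sin(ζ) = w has a solution ζ ∈ ℂ (e.g., via the complex inverse arcsin). With ζ = −z this gives z = ζ/(-1). Then -5·sin(−z) takes every value in -5·ℂ = ℂ, and adding -3 is a bijection of ℂ. So f is surjective and omits no value. (Note: only on the real line is sin bounded by [−1, 1].)

Omitted value: no value.


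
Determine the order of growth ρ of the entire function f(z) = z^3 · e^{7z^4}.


M(r) = max_{|z|=r} |1|·|z|^3·|e^{7z^4}| = 1·r^3 · e^{7r^4} (the factors attain their maxima compatibly on |z|=r). Then log M(r) = log 1 + 3·log r + 7r^4, dominated by the last term, so log log M(r) ~ 4·log r. The polynomial factor 1z^3 contributes only a log r term and does not affect the order. ρ = 4.
Therefore ρ = 4.

Order ρ = 4.


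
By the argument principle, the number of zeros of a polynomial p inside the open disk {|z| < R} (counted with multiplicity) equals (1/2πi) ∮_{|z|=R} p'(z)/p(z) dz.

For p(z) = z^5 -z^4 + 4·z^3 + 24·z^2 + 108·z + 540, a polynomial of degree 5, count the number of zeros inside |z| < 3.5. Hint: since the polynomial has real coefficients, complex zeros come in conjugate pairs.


The zeros of p are: (3 + 3i), (3 - 3i), (-1 + 3i), (-1 - 3i), -3.
Their magnitudes are: 4.243, 4.243, 3.162, 3.162, 3.
Zeros with |z| < R = 3.5: (-1 + 3i), (-1 - 3i), -3.
Count = 3.
By the argument principle, (1/2πi) ∮_{|z|=R} p'(z)/p(z) dz equals exactly this count.

Number of zeros inside |z| < 3.5: 3.


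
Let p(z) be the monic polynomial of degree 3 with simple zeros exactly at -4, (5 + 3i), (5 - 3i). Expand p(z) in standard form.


The polynomial is p(z) = ∏_{α ∈ S} (z − α), where S = {-4, (5 + 3i), (5 - 3i)}.
Expanding the product yields: p(z) = z^3 -6·z^2 -6·z + 136.
Note conjugate pairs combine to real quadratics: (z − (5+3i))(z − (5−3i)) = z² − 10z + 34.
The resulting polynomial has degree 3 and real coefficients as required.

p(z) = z^3 -6·z^2 -6·z + 136.


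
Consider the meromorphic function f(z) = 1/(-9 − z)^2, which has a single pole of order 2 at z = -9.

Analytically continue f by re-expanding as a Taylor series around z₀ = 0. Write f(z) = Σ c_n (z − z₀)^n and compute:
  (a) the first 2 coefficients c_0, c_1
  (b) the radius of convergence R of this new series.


Let w = z − z₀, so z = z₀ + w.
Then -9 − z = -9 − (z₀ + w) = (-9 − z₀) − w = -9 − w.
f(z) = 1/(-9 − w)^2 = (1/(-9)^2) · (1 − w/(-9))^{−2}.
By the binomial series (1−u)^{−2} = Σ_{n≥0} C(n+1, 1) u^n for |u|<1, with u = w/(-9):
  c_n = C(n+1, 1) / (-9)^(n+2).
  c_0 = 1/(-9)^2 = 1/81.
  c_1 = 2/(-9)^3 = -2/729.
The series is valid for |w/d| < 1, i.e. |z − z₀| < |d|.
Radius of convergence: R = |-9 − z₀| = |-9| = 9 (distance from z₀ to the singularity z = -9).

c_0 = 1/81, c_1 = -2/729; R = 9.


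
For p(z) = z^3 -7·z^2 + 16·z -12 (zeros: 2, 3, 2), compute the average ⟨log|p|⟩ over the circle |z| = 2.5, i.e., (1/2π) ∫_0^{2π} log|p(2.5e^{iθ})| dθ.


Zeros: 2, 2, 3; r = 2.5.
Inside |z| < r: 2, 2. Outside (|z| ≥ r): 3.
p(0) = -12, so log|p(0)| = log(12) = 2.4849.
Apply Jensen: I(r) = log|p(0)| + Σ_k log(r/|z_k|), summed over zeros inside |z| < r.
  log(r/|z_k|) for z_k = 2: log(2.5/2) = 0.2231
  log(r/|z_k|) for z_k = 2: log(2.5/2) = 0.2231
  Outside zeros (3) contribute nothing to the Jensen sum.
Sum over inside zeros: 0.4463.
I(r) = log|p(0)| + (inside sum) = 2.4849 + 0.4463 = 2.9312.
Note: since some zeros are outside |z| ≤ r, the simplified n·log(r) form does NOT apply — only the inside zeros contribute.

I(r) ≈ 2.9312.


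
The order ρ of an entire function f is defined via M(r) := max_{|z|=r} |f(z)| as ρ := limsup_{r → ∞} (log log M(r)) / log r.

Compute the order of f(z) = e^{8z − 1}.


|e^{8z − 1}| = e^{Re(8·z) + -1} ≤ e^{8|z|^1 + -1} = e^{8r^1 + -1} on |z| = r, so ρ ≤ 1. Choosing z on |z|=r so that 8·z is real positive (always possible by picking arg z appropriately) gives |f(z)| = e^{8r^1 + -1}, matching the bound. The additive constant -1 does not affect log log M(r) ~ 1·log r. Hence ρ = 1.
Therefore ρ = 1.

Order ρ = 1.


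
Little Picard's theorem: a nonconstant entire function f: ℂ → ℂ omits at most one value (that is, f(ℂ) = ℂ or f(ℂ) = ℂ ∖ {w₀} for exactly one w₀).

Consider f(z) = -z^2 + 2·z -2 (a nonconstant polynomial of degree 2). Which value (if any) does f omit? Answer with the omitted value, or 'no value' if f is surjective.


Little Picard bounds the complement of f(ℂ) to at most one point.
For every w ∈ ℂ, the equation p(z) − w = 0 is a nonconstant polynomial in z and hence has at least one root by the fundamental theorem of algebra. So p is surjective onto ℂ, omitting no value.

Omitted value: no value.


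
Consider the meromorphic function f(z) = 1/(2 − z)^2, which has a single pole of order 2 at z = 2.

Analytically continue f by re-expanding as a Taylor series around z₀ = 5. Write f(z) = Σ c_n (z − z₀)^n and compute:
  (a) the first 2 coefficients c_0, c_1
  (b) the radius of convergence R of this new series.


Let w = z − z₀, so z = z₀ + w.
Then 2 − z = 2 − (z₀ + w) = (2 − z₀) − w = -3 − w.
f(z) = 1/(-3 − w)^2 = (1/(-3)^2) · (1 − w/(-3))^{−2}.
By the binomial series (1−u)^{−2} = Σ_{n≥0} C(n+1, 1) u^n for |u|<1, with u = w/(-3):
  c_n = C(n+1, 1) / (-3)^(n+2).
  c_0 = 1/(-3)^2 = 1/9.
  c_1 = 2/(-3)^3 = -2/27.
The series is valid for |w/d| < 1, i.e. |z − z₀| < |d|.
Radius of convergence: R = |2 − z₀| = |-3| = 3 (distance from z₀ to the singularity z = 2).

c_0 = 1/9, c_1 = -2/27; R = 3.
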